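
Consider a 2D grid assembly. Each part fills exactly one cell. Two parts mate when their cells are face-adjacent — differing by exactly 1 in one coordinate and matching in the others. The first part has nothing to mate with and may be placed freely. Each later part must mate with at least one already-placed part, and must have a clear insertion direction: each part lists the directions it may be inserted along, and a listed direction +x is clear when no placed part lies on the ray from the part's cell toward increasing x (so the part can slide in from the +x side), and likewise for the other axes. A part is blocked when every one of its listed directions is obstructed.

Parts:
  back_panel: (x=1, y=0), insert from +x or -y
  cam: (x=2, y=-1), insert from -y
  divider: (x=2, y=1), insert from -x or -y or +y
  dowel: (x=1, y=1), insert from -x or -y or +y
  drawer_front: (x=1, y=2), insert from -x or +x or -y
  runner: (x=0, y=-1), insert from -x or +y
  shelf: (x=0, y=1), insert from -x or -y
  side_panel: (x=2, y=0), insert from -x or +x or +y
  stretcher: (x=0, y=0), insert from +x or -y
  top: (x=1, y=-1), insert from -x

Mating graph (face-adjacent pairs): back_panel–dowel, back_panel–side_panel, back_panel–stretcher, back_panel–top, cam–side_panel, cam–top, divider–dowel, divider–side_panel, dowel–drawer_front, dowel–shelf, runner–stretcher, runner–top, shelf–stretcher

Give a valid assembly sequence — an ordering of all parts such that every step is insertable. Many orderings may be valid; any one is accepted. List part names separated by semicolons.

divider; dowel; back_panel; top; stretcher; cam; shelf; side_panel; drawer_front; runner

1. divider@(2, 1) [-x clear] — {divider}
2. dowel@(1, 1) [-x clear] — {divider, dowel}
3. back_panel@(1, 0) [+x clear] — {back_panel, divider, dowel}
4. top@(1, -1) [-x clear] — {back_panel, divider, dowel, top}
5. stretcher@(0, 0) [-y clear] — {back_panel, divider, dowel, stretcher, top}
6. cam@(2, -1) [-y clear] — {back_panel, cam, divider, dowel, stretcher, top}
7. shelf@(0, 1) [-x clear] — {back_panel, cam, divider, dowel, shelf, stretcher, top}
8. side_panel@(2, 0) [+x clear] — {back_panel, cam, divider, dowel, shelf, side_panel, stretcher, top}
9. drawer_front@(1, 2) [-x clear] — {back_panel, cam, divider, dowel, drawer_front, shelf, side_panel, stretcher, top}
10. runner@(0, -1) [-x clear] — {back_panel, cam, divider, dowel, drawer_front, runner, shelf, side_panel, stretcher, top}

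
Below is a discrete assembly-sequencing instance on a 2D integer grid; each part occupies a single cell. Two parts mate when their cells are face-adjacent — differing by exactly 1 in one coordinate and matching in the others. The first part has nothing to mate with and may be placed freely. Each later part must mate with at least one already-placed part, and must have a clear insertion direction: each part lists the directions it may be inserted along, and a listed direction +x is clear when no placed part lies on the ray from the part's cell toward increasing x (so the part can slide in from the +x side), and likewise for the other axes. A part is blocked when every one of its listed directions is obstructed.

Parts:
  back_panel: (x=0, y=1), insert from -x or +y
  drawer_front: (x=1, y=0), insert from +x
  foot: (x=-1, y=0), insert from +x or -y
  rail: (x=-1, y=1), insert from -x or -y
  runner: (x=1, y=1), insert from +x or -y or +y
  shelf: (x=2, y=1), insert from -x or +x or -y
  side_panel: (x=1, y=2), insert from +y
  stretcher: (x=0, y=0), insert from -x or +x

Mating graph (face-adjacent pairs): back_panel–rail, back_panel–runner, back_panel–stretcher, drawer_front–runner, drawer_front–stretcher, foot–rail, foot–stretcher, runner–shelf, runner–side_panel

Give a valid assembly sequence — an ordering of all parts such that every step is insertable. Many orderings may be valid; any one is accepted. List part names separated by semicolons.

1. rail@(-1, 1) [-x clear] — {rail}
2. back_panel@(0, 1) [+y clear] — {back_panel, rail}
3. foot@(-1, 0) [+x clear] — {back_panel, foot, rail}
4. runner@(1, 1) [+x clear] — {back_panel, foot, rail, runner}
5. shelf@(2, 1) [+x clear] — {back_panel, foot, rail, runner, shelf}
6. stretcher@(0, 0) [+x clear] — {back_panel, foot, rail, runner, shelf, stretcher}
7. drawer_front@(1, 0) [+x clear] — {back_panel, drawer_front, foot, rail, runner, shelf, stretcher}
8. side_panel@(1, 2) [+y clear] — {back_panel, drawer_front, foot, rail, runner, shelf, side_panel, stretcher}

rail; back_panel; foot; runner; shelf; stretcher; drawer_front; side_panel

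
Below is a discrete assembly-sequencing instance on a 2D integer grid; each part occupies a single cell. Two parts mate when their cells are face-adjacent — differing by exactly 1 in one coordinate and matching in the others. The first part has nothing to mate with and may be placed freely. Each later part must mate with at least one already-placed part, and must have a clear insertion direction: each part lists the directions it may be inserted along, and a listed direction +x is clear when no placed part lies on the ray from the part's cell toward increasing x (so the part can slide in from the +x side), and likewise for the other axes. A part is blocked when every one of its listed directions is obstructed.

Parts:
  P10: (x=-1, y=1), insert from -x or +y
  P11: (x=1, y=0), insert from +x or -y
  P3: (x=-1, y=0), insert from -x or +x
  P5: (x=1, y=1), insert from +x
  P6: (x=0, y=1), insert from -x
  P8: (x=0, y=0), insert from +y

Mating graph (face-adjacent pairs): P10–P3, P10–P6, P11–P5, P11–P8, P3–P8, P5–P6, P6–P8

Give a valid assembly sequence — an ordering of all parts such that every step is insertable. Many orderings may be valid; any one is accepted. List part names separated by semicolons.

P5; P11; P8; P6; P10; P3

1. P5@(1, 1) [+x clear] — {P5}
2. P11@(1, 0) [+x clear] — {P11, P5}
3. P8@(0, 0) [+y clear] — {P11, P5, P8}
4. P6@(0, 1) [-x clear] — {P11, P5, P6, P8}
5. P10@(-1, 1) [-x clear] — {P10, P11, P5, P6, P8}
6. P3@(-1, 0) [-x clear] — {P10, P11, P3, P5, P6, P8}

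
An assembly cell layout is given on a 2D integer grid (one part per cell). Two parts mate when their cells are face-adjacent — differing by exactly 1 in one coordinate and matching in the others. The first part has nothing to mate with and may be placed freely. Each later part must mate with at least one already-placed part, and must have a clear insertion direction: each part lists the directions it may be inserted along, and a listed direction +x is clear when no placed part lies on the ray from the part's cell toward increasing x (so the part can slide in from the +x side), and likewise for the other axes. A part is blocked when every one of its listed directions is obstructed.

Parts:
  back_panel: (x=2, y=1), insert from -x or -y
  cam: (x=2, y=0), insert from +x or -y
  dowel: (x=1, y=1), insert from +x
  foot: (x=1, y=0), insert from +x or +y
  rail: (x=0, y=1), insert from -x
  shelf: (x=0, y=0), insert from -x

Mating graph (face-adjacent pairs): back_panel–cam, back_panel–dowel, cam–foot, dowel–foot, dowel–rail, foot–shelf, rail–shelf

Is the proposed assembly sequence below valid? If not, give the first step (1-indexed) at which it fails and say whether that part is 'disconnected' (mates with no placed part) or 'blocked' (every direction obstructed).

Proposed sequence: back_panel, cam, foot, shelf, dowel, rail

Invalid at step 5 (blocked)

1. back_panel@(2, 1) [-x clear] — {back_panel}
2. cam@(2, 0) [+x clear] — {back_panel, cam}
3. foot@(1, 0) [+y clear] — {back_panel, cam, foot}
4. shelf@(0, 0) [-x clear] — {back_panel, cam, foot, shelf}
5. dowel@(1, 1) — +x all obstructed ⇒ blocked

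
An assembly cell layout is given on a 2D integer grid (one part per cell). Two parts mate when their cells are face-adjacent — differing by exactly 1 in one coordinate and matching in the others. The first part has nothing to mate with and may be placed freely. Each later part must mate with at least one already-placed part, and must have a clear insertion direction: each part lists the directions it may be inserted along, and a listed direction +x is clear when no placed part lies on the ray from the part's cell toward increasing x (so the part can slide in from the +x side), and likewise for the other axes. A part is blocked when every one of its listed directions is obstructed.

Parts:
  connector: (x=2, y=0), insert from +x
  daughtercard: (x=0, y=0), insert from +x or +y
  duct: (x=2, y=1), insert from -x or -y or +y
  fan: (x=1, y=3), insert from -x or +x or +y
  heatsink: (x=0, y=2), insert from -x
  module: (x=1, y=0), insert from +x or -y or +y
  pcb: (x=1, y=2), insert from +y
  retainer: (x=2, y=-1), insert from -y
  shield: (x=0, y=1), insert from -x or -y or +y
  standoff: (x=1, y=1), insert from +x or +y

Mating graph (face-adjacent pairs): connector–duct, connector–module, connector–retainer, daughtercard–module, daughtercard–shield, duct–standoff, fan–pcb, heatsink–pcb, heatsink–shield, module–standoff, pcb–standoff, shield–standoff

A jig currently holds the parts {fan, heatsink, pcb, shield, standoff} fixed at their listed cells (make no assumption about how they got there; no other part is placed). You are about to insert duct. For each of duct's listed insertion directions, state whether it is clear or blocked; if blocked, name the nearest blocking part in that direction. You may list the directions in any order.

+y: clear; -x: blocked by standoff; -y: clear

-x: nearest on ray is standoff@(1, 1) ⇒ blocked
-y: ray from duct(2, 1) has no placed part ⇒ clear
+y: ray from duct(2, 1) has no placed part ⇒ clear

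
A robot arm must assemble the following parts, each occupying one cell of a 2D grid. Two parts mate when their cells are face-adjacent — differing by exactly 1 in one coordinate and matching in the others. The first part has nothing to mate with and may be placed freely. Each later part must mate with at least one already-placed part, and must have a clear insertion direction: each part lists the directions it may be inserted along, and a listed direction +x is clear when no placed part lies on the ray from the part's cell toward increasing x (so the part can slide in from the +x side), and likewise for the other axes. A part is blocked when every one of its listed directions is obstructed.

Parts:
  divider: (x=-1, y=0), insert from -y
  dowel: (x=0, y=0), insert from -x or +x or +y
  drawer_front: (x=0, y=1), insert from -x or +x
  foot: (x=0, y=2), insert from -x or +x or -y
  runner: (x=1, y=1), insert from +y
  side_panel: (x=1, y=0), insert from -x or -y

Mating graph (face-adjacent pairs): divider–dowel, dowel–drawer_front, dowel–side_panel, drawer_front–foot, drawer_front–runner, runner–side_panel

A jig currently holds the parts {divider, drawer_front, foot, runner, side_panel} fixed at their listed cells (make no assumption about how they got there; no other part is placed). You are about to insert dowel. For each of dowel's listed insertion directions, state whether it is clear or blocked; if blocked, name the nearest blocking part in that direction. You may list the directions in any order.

-x: nearest on ray is divider@(-1, 0) ⇒ blocked
+x: nearest on ray is side_panel@(1, 0) ⇒ blocked
+y: nearest on ray is drawer_front@(0, 1) ⇒ blocked

+x: blocked by side_panel; +y: blocked by drawer_front; -x: blocked by divider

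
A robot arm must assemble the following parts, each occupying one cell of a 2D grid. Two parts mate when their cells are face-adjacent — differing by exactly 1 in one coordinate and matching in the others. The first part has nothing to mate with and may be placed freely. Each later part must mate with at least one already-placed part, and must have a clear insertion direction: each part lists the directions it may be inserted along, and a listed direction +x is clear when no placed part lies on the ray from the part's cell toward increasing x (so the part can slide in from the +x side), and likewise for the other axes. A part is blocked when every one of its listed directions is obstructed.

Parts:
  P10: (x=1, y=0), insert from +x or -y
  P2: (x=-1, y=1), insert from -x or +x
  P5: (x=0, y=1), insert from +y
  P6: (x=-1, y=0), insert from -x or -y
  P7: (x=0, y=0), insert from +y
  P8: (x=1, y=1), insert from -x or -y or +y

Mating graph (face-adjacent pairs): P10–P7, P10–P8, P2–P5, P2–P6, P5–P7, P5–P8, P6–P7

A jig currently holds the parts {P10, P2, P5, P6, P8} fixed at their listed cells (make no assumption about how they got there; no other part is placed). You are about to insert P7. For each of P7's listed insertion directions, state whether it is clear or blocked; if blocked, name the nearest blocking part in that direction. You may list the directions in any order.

+y: blocked by P5

+y: nearest on ray is P5@(0, 1) ⇒ blocked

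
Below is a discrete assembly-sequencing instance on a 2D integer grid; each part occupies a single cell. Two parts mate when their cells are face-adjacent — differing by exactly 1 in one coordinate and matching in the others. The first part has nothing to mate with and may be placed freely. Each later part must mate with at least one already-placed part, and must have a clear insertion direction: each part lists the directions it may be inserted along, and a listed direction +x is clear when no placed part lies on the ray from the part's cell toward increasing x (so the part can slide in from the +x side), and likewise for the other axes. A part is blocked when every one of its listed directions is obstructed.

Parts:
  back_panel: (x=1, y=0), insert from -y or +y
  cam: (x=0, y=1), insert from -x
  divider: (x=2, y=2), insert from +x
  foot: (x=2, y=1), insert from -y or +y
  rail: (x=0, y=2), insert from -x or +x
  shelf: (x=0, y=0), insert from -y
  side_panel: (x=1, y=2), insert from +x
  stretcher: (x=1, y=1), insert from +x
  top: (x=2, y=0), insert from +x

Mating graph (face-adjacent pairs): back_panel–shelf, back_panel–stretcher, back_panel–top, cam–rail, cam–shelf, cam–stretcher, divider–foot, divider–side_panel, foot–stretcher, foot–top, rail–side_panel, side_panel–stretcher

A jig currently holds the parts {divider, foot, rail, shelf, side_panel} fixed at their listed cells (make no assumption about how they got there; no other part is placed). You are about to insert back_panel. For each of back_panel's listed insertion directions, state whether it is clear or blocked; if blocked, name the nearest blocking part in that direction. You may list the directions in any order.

-y: ray from back_panel(1, 0) has no placed part ⇒ clear
+y: nearest on ray is side_panel@(1, 2) ⇒ blocked

+y: blocked by side_panel; -y: clear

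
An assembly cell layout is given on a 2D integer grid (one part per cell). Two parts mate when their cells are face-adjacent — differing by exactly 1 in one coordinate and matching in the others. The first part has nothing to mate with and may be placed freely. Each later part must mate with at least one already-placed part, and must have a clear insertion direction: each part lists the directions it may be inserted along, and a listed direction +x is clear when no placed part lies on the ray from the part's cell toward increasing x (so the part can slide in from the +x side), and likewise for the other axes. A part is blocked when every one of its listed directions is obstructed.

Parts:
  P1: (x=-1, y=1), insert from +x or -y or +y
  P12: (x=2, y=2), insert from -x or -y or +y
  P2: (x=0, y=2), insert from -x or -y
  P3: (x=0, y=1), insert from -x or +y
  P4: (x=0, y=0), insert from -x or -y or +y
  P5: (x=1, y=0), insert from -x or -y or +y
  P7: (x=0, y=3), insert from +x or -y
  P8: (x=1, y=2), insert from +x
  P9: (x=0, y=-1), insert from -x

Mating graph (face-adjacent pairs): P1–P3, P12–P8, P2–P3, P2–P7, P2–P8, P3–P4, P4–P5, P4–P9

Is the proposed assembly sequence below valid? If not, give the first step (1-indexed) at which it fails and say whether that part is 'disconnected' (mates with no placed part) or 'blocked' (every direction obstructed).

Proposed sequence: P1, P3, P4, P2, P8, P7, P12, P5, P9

1. P1@(-1, 1) [+x clear] — {P1}
2. P3@(0, 1) [+y clear] — {P1, P3}
3. P4@(0, 0) [-x clear] — {P1, P3, P4}
4. P2@(0, 2) [-x clear] — {P1, P2, P3, P4}
5. P8@(1, 2) [+x clear] — {P1, P2, P3, P4, P8}
6. P7@(0, 3) [+x clear] — {P1, P2, P3, P4, P7, P8}
7. P12@(2, 2) [-y clear] — {P1, P12, P2, P3, P4, P7, P8}
8. P5@(1, 0) [-y clear] — {P1, P12, P2, P3, P4, P5, P7, P8}
9. P9@(0, -1) [-x clear] — {P1, P12, P2, P3, P4, P5, P7, P8, P9}

Valid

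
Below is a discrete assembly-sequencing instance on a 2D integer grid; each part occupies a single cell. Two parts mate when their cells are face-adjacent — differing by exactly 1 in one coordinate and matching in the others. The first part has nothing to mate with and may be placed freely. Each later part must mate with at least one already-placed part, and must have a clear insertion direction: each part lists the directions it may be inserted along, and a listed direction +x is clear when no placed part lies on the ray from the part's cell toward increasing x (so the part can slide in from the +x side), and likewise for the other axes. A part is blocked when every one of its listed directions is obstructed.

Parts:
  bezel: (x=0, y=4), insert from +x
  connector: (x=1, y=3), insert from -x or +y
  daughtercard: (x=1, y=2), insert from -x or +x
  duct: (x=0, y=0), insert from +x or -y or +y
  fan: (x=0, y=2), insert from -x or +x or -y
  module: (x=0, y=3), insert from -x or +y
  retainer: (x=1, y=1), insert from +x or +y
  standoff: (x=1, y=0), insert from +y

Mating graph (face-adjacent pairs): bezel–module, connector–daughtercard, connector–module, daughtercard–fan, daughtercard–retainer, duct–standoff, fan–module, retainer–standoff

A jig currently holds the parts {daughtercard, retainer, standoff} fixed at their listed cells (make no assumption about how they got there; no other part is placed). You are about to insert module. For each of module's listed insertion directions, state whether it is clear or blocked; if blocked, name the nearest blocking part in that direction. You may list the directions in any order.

+y: clear; -x: clear

-x: ray from module(0, 3) has no placed part ⇒ clear
+y: ray from module(0, 3) has no placed part ⇒ clear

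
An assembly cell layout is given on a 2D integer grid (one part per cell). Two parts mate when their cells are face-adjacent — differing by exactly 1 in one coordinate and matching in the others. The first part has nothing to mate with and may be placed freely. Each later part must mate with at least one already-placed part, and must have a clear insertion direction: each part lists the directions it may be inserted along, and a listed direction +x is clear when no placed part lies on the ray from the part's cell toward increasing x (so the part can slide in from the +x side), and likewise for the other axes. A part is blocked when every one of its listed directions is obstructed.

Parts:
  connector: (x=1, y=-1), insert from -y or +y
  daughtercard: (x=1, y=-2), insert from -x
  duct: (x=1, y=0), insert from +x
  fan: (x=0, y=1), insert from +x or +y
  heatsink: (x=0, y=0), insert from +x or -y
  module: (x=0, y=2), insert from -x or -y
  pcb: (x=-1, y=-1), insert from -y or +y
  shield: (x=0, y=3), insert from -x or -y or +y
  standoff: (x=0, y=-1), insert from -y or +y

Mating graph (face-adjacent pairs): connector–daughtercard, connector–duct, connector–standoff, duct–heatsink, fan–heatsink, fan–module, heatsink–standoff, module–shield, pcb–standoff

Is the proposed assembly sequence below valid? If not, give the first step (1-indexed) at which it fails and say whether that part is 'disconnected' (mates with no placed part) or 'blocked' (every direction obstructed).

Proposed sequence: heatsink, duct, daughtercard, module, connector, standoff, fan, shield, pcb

1. heatsink@(0, 0) [+x clear] — {heatsink}
2. duct@(1, 0) [+x clear] — {duct, heatsink}
3. daughtercard@(1, -2) — no placed neighbour ⇒ disconnected

Invalid at step 3 (disconnected)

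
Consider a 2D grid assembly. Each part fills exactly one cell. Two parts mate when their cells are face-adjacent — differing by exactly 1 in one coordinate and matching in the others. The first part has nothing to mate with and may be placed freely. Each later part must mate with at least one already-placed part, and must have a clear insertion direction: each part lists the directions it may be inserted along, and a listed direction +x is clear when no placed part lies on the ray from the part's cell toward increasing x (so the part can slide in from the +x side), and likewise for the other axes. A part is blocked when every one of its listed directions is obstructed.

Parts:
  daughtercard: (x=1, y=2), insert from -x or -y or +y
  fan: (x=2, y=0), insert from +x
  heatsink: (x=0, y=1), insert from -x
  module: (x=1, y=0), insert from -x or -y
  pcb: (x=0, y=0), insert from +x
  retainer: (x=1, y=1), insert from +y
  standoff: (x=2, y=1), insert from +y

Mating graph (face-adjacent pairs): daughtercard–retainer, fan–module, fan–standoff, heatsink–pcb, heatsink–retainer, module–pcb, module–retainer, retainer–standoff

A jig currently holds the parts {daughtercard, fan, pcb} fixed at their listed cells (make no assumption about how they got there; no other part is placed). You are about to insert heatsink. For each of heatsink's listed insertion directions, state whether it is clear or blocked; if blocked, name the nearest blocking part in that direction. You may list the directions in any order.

-x: clear

-x: ray from heatsink(0, 1) has no placed part ⇒ clear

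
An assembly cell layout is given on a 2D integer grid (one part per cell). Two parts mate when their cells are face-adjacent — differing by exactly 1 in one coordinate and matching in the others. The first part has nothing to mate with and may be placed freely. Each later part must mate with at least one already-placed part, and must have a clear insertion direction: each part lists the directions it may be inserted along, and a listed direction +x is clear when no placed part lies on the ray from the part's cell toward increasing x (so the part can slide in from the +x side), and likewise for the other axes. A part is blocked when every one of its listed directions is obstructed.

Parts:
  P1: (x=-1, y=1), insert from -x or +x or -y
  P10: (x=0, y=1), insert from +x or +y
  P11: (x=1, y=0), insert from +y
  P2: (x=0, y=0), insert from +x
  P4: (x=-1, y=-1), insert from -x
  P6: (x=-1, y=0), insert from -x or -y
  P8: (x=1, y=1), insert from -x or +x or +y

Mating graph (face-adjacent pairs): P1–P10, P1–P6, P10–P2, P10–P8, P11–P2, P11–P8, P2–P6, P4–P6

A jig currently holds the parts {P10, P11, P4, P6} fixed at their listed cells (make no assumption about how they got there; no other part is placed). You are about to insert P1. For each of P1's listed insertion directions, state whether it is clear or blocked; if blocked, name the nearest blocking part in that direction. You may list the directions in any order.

+x: blocked by P10; -x: clear; -y: blocked by P6

-x: ray from P1(-1, 1) has no placed part ⇒ clear
+x: nearest on ray is P10@(0, 1) ⇒ blocked
-y: nearest on ray is P6@(-1, 0) ⇒ blocked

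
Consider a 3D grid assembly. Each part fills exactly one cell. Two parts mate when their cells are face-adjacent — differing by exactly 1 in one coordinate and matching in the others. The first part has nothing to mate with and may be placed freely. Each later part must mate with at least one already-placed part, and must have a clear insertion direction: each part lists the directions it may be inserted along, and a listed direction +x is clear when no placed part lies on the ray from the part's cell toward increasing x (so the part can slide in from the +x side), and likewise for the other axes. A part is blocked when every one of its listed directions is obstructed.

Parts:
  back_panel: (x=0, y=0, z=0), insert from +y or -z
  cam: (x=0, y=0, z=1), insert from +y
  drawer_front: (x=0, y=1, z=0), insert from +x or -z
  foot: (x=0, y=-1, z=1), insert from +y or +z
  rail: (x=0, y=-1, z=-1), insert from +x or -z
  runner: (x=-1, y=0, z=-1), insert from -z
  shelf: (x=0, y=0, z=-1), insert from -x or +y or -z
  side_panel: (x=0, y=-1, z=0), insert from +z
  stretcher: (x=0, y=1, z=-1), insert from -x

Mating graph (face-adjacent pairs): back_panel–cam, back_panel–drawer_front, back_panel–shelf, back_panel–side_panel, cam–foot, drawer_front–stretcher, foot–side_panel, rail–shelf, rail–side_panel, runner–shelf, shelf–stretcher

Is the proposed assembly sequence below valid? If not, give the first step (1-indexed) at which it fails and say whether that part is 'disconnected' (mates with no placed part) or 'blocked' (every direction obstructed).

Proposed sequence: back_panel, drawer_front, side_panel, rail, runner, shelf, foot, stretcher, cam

Invalid at step 5 (disconnected)

1. back_panel@(0, 0, 0) [+y clear] — {back_panel}
2. drawer_front@(0, 1, 0) [+x clear] — {back_panel, drawer_front}
3. side_panel@(0, -1, 0) [+z clear] — {back_panel, drawer_front, side_panel}
4. rail@(0, -1, -1) [+x clear] — {back_panel, drawer_front, rail, side_panel}
5. runner@(-1, 0, -1) — no placed neighbour ⇒ disconnected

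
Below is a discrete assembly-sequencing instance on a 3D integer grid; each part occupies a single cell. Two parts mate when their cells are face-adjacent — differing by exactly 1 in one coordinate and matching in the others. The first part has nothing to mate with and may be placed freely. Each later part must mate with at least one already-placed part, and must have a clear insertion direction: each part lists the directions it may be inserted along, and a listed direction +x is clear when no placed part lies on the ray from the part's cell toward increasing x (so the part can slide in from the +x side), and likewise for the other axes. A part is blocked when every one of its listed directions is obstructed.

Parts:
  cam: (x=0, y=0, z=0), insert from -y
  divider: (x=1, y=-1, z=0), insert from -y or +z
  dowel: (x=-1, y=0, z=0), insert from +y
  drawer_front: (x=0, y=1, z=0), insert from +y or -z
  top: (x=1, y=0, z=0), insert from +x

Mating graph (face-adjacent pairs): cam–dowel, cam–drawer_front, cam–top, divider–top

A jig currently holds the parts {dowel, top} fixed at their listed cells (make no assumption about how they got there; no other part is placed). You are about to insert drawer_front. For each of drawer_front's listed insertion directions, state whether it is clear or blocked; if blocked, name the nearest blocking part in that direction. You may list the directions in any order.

+y: ray from drawer_front(0, 1, 0) has no placed part ⇒ clear
-z: ray from drawer_front(0, 1, 0) has no placed part ⇒ clear

+y: clear; -z: clear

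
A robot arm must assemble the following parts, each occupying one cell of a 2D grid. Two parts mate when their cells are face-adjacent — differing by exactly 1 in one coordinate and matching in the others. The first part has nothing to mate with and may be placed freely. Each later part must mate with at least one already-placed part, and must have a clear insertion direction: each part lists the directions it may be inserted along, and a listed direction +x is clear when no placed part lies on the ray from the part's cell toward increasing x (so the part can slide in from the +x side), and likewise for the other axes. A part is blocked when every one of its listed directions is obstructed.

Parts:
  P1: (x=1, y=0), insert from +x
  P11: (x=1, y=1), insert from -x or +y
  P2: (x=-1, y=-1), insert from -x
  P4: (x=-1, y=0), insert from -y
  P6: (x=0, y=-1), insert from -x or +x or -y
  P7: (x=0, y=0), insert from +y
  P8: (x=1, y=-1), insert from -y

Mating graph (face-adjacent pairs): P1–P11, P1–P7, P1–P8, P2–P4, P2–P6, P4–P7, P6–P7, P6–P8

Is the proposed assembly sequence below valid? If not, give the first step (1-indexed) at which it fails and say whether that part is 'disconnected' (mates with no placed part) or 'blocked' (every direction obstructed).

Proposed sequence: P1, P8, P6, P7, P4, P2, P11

1. P1@(1, 0) [+x clear] — {P1}
2. P8@(1, -1) [-y clear] — {P1, P8}
3. P6@(0, -1) [-x clear] — {P1, P6, P8}
4. P7@(0, 0) [+y clear] — {P1, P6, P7, P8}
5. P4@(-1, 0) [-y clear] — {P1, P4, P6, P7, P8}
6. P2@(-1, -1) [-x clear] — {P1, P2, P4, P6, P7, P8}
7. P11@(1, 1) [-x clear] — {P1, P11, P2, P4, P6, P7, P8}

Valid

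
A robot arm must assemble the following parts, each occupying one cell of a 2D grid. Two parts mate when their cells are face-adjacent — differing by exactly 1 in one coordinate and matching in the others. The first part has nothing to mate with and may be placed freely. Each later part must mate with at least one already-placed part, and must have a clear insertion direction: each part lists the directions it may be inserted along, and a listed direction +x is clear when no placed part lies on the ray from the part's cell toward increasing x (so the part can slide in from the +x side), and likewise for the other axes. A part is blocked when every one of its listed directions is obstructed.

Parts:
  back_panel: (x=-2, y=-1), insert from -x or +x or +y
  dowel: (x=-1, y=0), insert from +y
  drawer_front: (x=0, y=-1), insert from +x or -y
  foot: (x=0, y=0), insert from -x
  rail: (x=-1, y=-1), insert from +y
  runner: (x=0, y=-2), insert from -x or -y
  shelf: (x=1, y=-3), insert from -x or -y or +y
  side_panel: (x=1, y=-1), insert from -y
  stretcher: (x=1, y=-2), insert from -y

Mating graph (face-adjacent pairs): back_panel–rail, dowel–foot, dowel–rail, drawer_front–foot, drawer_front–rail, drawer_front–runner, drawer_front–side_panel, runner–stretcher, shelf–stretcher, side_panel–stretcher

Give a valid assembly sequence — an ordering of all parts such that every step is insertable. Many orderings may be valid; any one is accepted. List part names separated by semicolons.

foot; drawer_front; runner; side_panel; stretcher; shelf; rail; dowel; back_panel

1. foot@(0, 0) [-x clear] — {foot}
2. drawer_front@(0, -1) [+x clear] — {drawer_front, foot}
3. runner@(0, -2) [-x clear] — {drawer_front, foot, runner}
4. side_panel@(1, -1) [-y clear] — {drawer_front, foot, runner, side_panel}
5. stretcher@(1, -2) [-y clear] — {drawer_front, foot, runner, side_panel, stretcher}
6. shelf@(1, -3) [-x clear] — {drawer_front, foot, runner, shelf, side_panel, stretcher}
7. rail@(-1, -1) [+y clear] — {drawer_front, foot, rail, runner, shelf, side_panel, stretcher}
8. dowel@(-1, 0) [+y clear] — {dowel, drawer_front, foot, rail, runner, shelf, side_panel, stretcher}
9. back_panel@(-2, -1) [-x clear] — {back_panel, dowel, drawer_front, foot, rail, runner, shelf, side_panel, stretcher}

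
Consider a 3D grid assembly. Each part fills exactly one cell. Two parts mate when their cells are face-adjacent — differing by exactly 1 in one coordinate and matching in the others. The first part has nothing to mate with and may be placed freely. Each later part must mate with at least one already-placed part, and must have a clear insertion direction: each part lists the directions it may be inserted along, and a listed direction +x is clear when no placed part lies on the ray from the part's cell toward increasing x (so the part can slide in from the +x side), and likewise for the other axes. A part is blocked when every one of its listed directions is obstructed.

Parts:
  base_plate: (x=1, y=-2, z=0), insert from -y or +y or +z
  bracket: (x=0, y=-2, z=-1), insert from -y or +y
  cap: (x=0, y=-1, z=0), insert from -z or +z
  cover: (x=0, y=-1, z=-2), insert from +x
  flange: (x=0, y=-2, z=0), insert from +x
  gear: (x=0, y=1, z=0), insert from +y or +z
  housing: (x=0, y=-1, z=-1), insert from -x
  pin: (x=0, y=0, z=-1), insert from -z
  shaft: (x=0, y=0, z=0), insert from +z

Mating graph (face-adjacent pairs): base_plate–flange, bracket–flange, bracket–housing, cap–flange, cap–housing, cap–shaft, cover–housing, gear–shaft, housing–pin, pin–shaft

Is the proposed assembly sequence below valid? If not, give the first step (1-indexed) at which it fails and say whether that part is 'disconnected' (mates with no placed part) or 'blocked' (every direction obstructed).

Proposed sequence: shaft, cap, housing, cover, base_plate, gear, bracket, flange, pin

Invalid at step 5 (disconnected)

1. shaft@(0, 0, 0) [+z clear] — {shaft}
2. cap@(0, -1, 0) [-z clear] — {cap, shaft}
3. housing@(0, -1, -1) [-x clear] — {cap, housing, shaft}
4. cover@(0, -1, -2) [+x clear] — {cap, cover, housing, shaft}
5. base_plate@(1, -2, 0) — no placed neighbour ⇒ disconnected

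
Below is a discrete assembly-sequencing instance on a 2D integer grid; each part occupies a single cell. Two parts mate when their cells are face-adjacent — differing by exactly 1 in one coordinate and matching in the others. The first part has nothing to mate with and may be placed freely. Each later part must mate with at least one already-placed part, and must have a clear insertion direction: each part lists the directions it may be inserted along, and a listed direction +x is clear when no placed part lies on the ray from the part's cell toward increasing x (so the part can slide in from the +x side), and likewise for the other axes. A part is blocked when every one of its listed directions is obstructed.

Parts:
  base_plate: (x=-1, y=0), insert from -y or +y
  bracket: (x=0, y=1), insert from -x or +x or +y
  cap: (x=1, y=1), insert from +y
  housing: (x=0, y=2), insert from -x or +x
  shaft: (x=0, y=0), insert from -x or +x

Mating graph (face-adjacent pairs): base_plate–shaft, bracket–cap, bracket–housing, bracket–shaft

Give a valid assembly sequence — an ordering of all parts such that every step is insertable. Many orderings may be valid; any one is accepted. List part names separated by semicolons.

1. shaft@(0, 0) [-x clear] — {shaft}
2. base_plate@(-1, 0) [-y clear] — {base_plate, shaft}
3. bracket@(0, 1) [-x clear] — {base_plate, bracket, shaft}
4. housing@(0, 2) [-x clear] — {base_plate, bracket, housing, shaft}
5. cap@(1, 1) [+y clear] — {base_plate, bracket, cap, housing, shaft}

shaft; base_plate; bracket; housing; cap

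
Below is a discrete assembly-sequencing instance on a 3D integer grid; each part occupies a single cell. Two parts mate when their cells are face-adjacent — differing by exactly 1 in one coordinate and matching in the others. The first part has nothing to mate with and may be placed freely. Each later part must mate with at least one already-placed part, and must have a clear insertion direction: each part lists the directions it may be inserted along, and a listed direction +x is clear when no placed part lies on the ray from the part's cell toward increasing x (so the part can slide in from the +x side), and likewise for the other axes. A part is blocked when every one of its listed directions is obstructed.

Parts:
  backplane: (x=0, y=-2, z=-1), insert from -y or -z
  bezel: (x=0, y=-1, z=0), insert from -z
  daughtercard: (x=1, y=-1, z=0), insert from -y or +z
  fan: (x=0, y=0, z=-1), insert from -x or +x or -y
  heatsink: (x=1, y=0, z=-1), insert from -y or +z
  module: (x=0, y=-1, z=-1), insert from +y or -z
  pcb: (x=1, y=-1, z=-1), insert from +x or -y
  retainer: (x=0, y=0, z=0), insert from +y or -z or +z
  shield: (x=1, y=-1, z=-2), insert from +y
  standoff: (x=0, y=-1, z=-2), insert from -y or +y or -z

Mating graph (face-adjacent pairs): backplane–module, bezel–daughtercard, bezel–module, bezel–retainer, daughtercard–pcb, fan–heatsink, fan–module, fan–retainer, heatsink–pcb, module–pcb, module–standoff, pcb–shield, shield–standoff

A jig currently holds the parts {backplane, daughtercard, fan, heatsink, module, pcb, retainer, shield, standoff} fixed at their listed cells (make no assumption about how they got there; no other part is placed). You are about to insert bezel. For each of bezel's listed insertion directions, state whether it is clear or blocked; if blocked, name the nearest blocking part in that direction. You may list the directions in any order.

-z: nearest on ray is module@(0, -1, -1) ⇒ blocked

-z: blocked by module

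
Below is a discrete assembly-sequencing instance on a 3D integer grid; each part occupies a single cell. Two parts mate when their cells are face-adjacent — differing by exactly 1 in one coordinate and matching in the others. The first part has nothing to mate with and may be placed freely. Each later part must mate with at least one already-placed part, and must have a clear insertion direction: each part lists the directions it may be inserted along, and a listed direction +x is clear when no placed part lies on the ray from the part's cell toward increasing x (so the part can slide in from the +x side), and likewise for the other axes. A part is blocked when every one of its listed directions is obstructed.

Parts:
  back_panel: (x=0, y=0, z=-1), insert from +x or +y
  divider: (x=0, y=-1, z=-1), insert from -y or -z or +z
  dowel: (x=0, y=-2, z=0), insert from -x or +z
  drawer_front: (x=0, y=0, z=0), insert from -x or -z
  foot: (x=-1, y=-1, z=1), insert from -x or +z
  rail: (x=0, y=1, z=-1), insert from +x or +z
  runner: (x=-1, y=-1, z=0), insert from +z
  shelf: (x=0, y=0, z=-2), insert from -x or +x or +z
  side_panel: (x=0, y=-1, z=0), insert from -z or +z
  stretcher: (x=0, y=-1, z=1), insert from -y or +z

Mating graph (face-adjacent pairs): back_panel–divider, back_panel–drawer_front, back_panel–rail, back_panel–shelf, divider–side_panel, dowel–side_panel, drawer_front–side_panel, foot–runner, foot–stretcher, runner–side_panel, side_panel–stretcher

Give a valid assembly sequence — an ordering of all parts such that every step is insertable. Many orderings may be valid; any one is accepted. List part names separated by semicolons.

1. back_panel@(0, 0, -1) [+x clear] — {back_panel}
2. divider@(0, -1, -1) [-y clear] — {back_panel, divider}
3. side_panel@(0, -1, 0) [+z clear] — {back_panel, divider, side_panel}
4. dowel@(0, -2, 0) [-x clear] — {back_panel, divider, dowel, side_panel}
5. runner@(-1, -1, 0) [+z clear] — {back_panel, divider, dowel, runner, side_panel}
6. foot@(-1, -1, 1) [-x clear] — {back_panel, divider, dowel, foot, runner, side_panel}
7. drawer_front@(0, 0, 0) [-x clear] — {back_panel, divider, dowel, drawer_front, foot, runner, side_panel}
8. rail@(0, 1, -1) [+x clear] — {back_panel, divider, dowel, drawer_front, foot, rail, runner, side_panel}
9. stretcher@(0, -1, 1) [-y clear] — {back_panel, divider, dowel, drawer_front, foot, rail, runner, side_panel, stretcher}
10. shelf@(0, 0, -2) [-x clear] — {back_panel, divider, dowel, drawer_front, foot, rail, runner, shelf, side_panel, stretcher}

back_panel; divider; side_panel; dowel; runner; foot; drawer_front; rail; stretcher; shelf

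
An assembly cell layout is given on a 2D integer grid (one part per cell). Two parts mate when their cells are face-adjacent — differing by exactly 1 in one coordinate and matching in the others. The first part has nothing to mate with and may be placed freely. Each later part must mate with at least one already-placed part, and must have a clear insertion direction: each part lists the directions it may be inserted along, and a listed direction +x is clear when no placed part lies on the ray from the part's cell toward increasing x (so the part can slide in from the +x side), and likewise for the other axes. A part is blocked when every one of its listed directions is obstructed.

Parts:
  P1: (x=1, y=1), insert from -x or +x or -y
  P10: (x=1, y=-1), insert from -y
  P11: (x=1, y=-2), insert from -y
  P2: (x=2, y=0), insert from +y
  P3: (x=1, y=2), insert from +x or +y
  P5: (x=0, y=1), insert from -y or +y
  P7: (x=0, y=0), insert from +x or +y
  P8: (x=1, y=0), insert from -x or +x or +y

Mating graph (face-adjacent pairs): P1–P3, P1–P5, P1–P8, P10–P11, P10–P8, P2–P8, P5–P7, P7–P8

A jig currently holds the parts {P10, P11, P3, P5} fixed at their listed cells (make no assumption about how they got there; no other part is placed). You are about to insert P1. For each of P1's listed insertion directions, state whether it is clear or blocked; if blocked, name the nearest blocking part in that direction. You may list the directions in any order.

-x: nearest on ray is P5@(0, 1) ⇒ blocked
+x: ray from P1(1, 1) has no placed part ⇒ clear
-y: nearest on ray is P10@(1, -1) ⇒ blocked

+x: clear; -x: blocked by P5; -y: blocked by P10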